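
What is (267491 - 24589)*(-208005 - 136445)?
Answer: -83667593900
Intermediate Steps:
(267491 - 24589)*(-208005 - 136445) = 242902*(-344450) = -83667593900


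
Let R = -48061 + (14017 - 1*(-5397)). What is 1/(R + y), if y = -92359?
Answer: -1/121006 ≈ -8.2640e-6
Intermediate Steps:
R = -28647 (R = -48061 + (14017 + 5397) = -48061 + 19414 = -28647)
1/(R + y) = 1/(-28647 - 92359) = 1/(-121006) = -1/121006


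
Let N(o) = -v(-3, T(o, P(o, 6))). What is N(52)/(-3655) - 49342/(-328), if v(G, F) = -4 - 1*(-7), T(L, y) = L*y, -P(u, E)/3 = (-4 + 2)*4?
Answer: 90172997/599420 ≈ 150.43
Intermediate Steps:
P(u, E) = 24 (P(u, E) = -3*(-4 + 2)*4 = -(-6)*4 = -3*(-8) = 24)
v(G, F) = 3 (v(G, F) = -4 + 7 = 3)
N(o) = -3 (N(o) = -1*3 = -3)
N(52)/(-3655) - 49342/(-328) = -3/(-3655) - 49342/(-328) = -3*(-1/3655) - 49342*(-1/328) = 3/3655 + 24671/164 = 90172997/599420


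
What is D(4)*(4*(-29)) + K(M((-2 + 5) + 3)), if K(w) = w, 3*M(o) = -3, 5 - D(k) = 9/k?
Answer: -320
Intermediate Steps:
D(k) = 5 - 9/k
M(o) = -1 (M(o) = (⅓)*(-3) = -1)
D(4)*(4*(-29)) + K(M((-2 + 5) + 3)) = (5 - 9/4)*(4*(-29)) - 1 = (5 - 9*¼)*(-116) - 1 = (5 - 9/4)*(-116) - 1 = (11/4)*(-116) - 1 = -319 - 1 = -320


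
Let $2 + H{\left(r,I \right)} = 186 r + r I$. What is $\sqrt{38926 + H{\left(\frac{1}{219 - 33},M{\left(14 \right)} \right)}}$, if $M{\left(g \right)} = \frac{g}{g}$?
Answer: $\frac{\sqrt{1346649486}}{186} \approx 197.29$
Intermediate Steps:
$M{\left(g \right)} = 1$
$H{\left(r,I \right)} = -2 + 186 r + I r$ ($H{\left(r,I \right)} = -2 + \left(186 r + r I\right) = -2 + \left(186 r + I r\right) = -2 + 186 r + I r$)
$\sqrt{38926 + H{\left(\frac{1}{219 - 33},M{\left(14 \right)} \right)}} = \sqrt{38926 + \left(-2 + \frac{186}{219 - 33} + 1 \frac{1}{219 - 33}\right)} = \sqrt{38926 + \left(-2 + \frac{186}{186} + 1 \cdot \frac{1}{186}\right)} = \sqrt{38926 + \left(-2 + 186 \cdot \frac{1}{186} + 1 \cdot \frac{1}{186}\right)} = \sqrt{38926 + \left(-2 + 1 + \frac{1}{186}\right)} = \sqrt{38926 - \frac{185}{186}} = \sqrt{\frac{7240051}{186}} = \frac{\sqrt{1346649486}}{186}$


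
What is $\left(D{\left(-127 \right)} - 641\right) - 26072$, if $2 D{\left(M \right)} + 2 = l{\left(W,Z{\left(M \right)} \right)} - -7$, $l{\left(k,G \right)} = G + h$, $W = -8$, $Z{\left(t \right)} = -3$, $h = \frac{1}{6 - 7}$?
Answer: $- \frac{53425}{2} \approx -26713.0$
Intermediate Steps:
$h = -1$ ($h = \frac{1}{-1} = -1$)
$l{\left(k,G \right)} = -1 + G$ ($l{\left(k,G \right)} = G - 1 = -1 + G$)
$D{\left(M \right)} = \frac{1}{2}$ ($D{\left(M \right)} = -1 + \frac{\left(-1 - 3\right) - -7}{2} = -1 + \frac{-4 + 7}{2} = -1 + \frac{1}{2} \cdot 3 = -1 + \frac{3}{2} = \frac{1}{2}$)
$\left(D{\left(-127 \right)} - 641\right) - 26072 = \left(\frac{1}{2} - 641\right) - 26072 = - \frac{1281}{2} - 26072 = - \frac{53425}{2}$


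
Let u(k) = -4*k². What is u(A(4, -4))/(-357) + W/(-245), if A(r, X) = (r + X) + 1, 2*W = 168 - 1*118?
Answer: -227/2499 ≈ -0.090836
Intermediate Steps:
W = 25 (W = (168 - 1*118)/2 = (168 - 118)/2 = (½)*50 = 25)
A(r, X) = 1 + X + r (A(r, X) = (X + r) + 1 = 1 + X + r)
u(A(4, -4))/(-357) + W/(-245) = -4*(1 - 4 + 4)²/(-357) + 25/(-245) = -4*1²*(-1/357) + 25*(-1/245) = -4*1*(-1/357) - 5/49 = -4*(-1/357) - 5/49 = 4/357 - 5/49 = -227/2499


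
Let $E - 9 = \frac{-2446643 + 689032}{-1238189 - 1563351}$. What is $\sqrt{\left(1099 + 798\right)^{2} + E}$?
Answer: $\frac{3 \sqrt{784561473892554715}}{1400770} \approx 1897.0$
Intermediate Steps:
$E = \frac{26971471}{2801540}$ ($E = 9 + \frac{-2446643 + 689032}{-1238189 - 1563351} = 9 - \frac{1757611}{-2801540} = 9 - - \frac{1757611}{2801540} = 9 + \frac{1757611}{2801540} = \frac{26971471}{2801540} \approx 9.6274$)
$\sqrt{\left(1099 + 798\right)^{2} + E} = \sqrt{\left(1099 + 798\right)^{2} + \frac{26971471}{2801540}} = \sqrt{1897^{2} + \frac{26971471}{2801540}} = \sqrt{3598609 + \frac{26971471}{2801540}} = \sqrt{\frac{10081674029331}{2801540}} = \frac{3 \sqrt{784561473892554715}}{1400770}$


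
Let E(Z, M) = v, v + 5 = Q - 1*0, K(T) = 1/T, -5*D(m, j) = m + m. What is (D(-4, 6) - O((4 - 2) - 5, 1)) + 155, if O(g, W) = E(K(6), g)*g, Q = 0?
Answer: 708/5 ≈ 141.60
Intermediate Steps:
D(m, j) = -2*m/5 (D(m, j) = -(m + m)/5 = -2*m/5)
v = -5 (v = -5 + (0 - 1*0) = -5 + (0 + 0) = -5 + 0 = -5)
E(Z, M) = -5
O(g, W) = -5*g
(D(-4, 6) - O((4 - 2) - 5, 1)) + 155 = (-⅖*(-4) - (-5)*((4 - 2) - 5)) + 155 = (8/5 - (-5)*(2 - 5)) + 155 = (8/5 - (-5)*(-3)) + 155 = (8/5 - 1*15) + 155 = (8/5 - 15) + 155 = -67/5 + 155 = 708/5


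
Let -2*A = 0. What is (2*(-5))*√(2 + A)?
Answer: -10*√2 ≈ -14.142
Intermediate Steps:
A = 0 (A = -½*0 = 0)
(2*(-5))*√(2 + A) = (2*(-5))*√(2 + 0) = -10*√2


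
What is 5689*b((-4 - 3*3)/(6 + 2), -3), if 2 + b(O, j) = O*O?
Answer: 233249/64 ≈ 3644.5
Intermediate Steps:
b(O, j) = -2 + O² (b(O, j) = -2 + O*O = -2 + O²)
5689*b((-4 - 3*3)/(6 + 2), -3) = 5689*(-2 + ((-4 - 3*3)/(6 + 2))²) = 5689*(-2 + ((-4 - 9)/8)²) = 5689*(-2 + (-13*⅛)²) = 5689*(-2 + (-13/8)²) = 5689*(-2 + 169/64) = 5689*(41/64) = 233249/64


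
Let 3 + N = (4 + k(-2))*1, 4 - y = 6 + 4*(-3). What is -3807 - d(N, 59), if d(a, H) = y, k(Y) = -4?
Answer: -3817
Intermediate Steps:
y = 10 (y = 4 - (6 + 4*(-3)) = 4 - (6 - 12) = 4 - 1*(-6) = 4 + 6 = 10)
N = -3 (N = -3 + (4 - 4)*1 = -3 + 0*1 = -3 + 0 = -3)
d(a, H) = 10
-3807 - d(N, 59) = -3807 - 1*10 = -3807 - 10 = -3817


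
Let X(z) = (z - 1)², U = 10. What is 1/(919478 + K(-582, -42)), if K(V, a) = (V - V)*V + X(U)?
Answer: 1/919559 ≈ 1.0875e-6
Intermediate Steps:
X(z) = (-1 + z)²
K(V, a) = 81 (K(V, a) = (V - V)*V + (-1 + 10)² = 0*V + 9² = 0 + 81 = 81)
1/(919478 + K(-582, -42)) = 1/(919478 + 81) = 1/919559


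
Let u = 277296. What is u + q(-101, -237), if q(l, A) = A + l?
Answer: 276958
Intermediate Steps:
u + q(-101, -237) = 277296 + (-237 - 101) = 277296 - 338 = 276958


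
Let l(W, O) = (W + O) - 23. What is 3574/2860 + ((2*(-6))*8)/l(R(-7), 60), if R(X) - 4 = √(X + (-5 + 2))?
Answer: -2606663/2418130 + 96*I*√10/1691 ≈ -1.078 + 0.17953*I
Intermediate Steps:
R(X) = 4 + √(-3 + X) (R(X) = 4 + √(X + (-5 + 2)) = 4 + √(X - 3) = 4 + √(-3 + X))
l(W, O) = -23 + O + W (l(W, O) = (O + W) - 23 = -23 + O + W)
3574/2860 + ((2*(-6))*8)/l(R(-7), 60) = 3574/2860 + ((2*(-6))*8)/(-23 + 60 + (4 + √(-3 - 7))) = 3574*(1/2860) + (-12*8)/(-23 + 60 + (4 + √(-10))) = 1787/1430 - 96/(-23 + 60 + (4 + I*√10)) = 1787/1430 - 96/(41 + I*√10)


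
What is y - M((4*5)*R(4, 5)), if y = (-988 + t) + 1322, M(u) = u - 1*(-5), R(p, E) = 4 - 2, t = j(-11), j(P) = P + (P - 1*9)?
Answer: 258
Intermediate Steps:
j(P) = -9 + 2*P (j(P) = P + (P - 9) = P + (-9 + P) = -9 + 2*P)
t = -31 (t = -9 + 2*(-11) = -9 - 22 = -31)
R(p, E) = 2
M(u) = 5 + u (M(u) = u + 5 = 5 + u)
y = 303 (y = (-988 - 31) + 1322 = -1019 + 1322 = 303)
y - M((4*5)*R(4, 5)) = 303 - (5 + (4*5)*2) = 303 - (5 + 20*2) = 303 - (5 + 40) = 303 - 1*45 = 303 - 45 = 258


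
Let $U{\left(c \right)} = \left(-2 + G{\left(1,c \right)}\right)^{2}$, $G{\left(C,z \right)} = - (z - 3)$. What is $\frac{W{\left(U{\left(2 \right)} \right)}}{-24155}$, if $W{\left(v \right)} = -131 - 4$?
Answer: $\frac{27}{4831} \approx 0.0055889$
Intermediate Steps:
$G{\left(C,z \right)} = 3 - z$ ($G{\left(C,z \right)} = - (-3 + z) = 3 - z$)
$U{\left(c \right)} = \left(1 - c\right)^{2}$ ($U{\left(c \right)} = \left(-2 - \left(-3 + c\right)\right)^{2} = \left(1 - c\right)^{2}$)
$W{\left(v \right)} = -135$ ($W{\left(v \right)} = -131 - 4 = -135$)
$\frac{W{\left(U{\left(2 \right)} \right)}}{-24155} = - \frac{135}{-24155} = \left(-135\right) \left(- \frac{1}{24155}\right) = \frac{27}{4831}$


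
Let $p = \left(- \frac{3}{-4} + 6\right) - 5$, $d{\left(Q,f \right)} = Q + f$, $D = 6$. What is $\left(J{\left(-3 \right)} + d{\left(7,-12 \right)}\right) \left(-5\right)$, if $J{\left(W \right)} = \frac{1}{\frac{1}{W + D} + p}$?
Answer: $\frac{113}{5} \approx 22.6$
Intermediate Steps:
$p = \frac{7}{4}$ ($p = \left(\left(-3\right) \left(- \frac{1}{4}\right) + 6\right) - 5 = \left(\frac{3}{4} + 6\right) - 5 = \frac{27}{4} - 5 = \frac{7}{4} \approx 1.75$)
$J{\left(W \right)} = \frac{1}{\frac{7}{4} + \frac{1}{6 + W}}$ ($J{\left(W \right)} = \frac{1}{\frac{1}{W + 6} + \frac{7}{4}} = \frac{1}{\frac{1}{6 + W} + \frac{7}{4}} = \frac{1}{\frac{7}{4} + \frac{1}{6 + W}}$)
$\left(J{\left(-3 \right)} + d{\left(7,-12 \right)}\right) \left(-5\right) = \left(\frac{4 \left(6 - 3\right)}{46 + 7 \left(-3\right)} + \left(7 - 12\right)\right) \left(-5\right) = \left(4 \frac{1}{46 - 21} \cdot 3 - 5\right) \left(-5\right) = \left(4 \cdot \frac{1}{25} \cdot 3 - 5\right) \left(-5\right) = \left(\frac{12}{25} - 5\right) \left(-5\right) = \left(- \frac{113}{25}\right) \left(-5\right) = \frac{113}{5}$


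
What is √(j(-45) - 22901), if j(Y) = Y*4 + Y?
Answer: I*√23126 ≈ 152.07*I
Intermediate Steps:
j(Y) = 5*Y (j(Y) = 4*Y + Y = 5*Y)
√(j(-45) - 22901) = √(5*(-45) - 22901) = √(-225 - 22901) = √(-23126) = I*√23126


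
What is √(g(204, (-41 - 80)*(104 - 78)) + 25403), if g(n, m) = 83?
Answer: √25486 ≈ 159.64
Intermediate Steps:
√(g(204, (-41 - 80)*(104 - 78)) + 25403) = √(83 + 25403) = √25486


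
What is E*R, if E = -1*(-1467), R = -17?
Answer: -24939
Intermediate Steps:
E = 1467
E*R = 1467*(-17) = -24939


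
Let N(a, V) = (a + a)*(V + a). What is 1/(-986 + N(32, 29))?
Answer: 1/2918 ≈ 0.00034270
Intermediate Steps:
N(a, V) = 2*a*(V + a) (N(a, V) = (2*a)*(V + a) = 2*a*(V + a))
1/(-986 + N(32, 29)) = 1/(-986 + 2*32*(29 + 32)) = 1/(-986 + 2*32*61) = 1/(-986 + 3904) = 1/2918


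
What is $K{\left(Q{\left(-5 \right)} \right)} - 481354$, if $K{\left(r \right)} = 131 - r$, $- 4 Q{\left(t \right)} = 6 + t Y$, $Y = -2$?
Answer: $-481219$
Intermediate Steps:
$Q{\left(t \right)} = - \frac{3}{2} + \frac{t}{2}$ ($Q{\left(t \right)} = - \frac{6 + t \left(-2\right)}{4} = - \frac{6 - 2 t}{4} = - \frac{3}{2} + \frac{t}{2}$)
$K{\left(Q{\left(-5 \right)} \right)} - 481354 = \left(131 - \left(- \frac{3}{2} + \frac{1}{2} \left(-5\right)\right)\right) - 481354 = \left(131 - \left(- \frac{3}{2} - \frac{5}{2}\right)\right) - 481354 = \left(131 - -4\right) - 481354 = \left(131 + 4\right) - 481354 = 135 - 481354 = -481219$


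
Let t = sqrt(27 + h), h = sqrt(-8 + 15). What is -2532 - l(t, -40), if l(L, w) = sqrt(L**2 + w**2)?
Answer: -2532 - sqrt(1627 + sqrt(7)) ≈ -2572.4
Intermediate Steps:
h = sqrt(7) ≈ 2.6458
t = sqrt(27 + sqrt(7)) ≈ 5.4448
-2532 - l(t, -40) = -2532 - sqrt((sqrt(27 + sqrt(7)))**2 + (-40)**2) = -2532 - sqrt((27 + sqrt(7)) + 1600) = -2532 - sqrt(1627 + sqrt(7))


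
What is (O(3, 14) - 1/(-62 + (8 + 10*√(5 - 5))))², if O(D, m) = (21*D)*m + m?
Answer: 2341108225/2916 ≈ 8.0285e+5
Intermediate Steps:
O(D, m) = m + 21*D*m (O(D, m) = 21*D*m + m = m + 21*D*m)
(O(3, 14) - 1/(-62 + (8 + 10*√(5 - 5))))² = (14*(1 + 21*3) - 1/(-62 + (8 + 10*√(5 - 5))))² = (14*(1 + 63) - 1/(-62 + (8 + 10*√0)))² = (14*64 - 1/(-62 + (8 + 10*0)))² = (896 - 1/(-62 + (8 + 0)))² = (896 - 1/(-62 + 8))² = (896 - 1/(-54))² = (896 - 1*(-1/54))² = (896 + 1/54)² = (48385/54)² = 2341108225/2916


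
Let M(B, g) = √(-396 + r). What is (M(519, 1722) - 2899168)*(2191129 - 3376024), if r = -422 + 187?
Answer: 3435209667360 - 1184895*I*√631 ≈ 3.4352e+12 - 2.9764e+7*I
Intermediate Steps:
r = -235
M(B, g) = I*√631 (M(B, g) = √(-396 - 235) = √(-631) = I*√631)
(M(519, 1722) - 2899168)*(2191129 - 3376024) = (I*√631 - 2899168)*(2191129 - 3376024) = (-2899168 + I*√631)*(-1184895) = 3435209667360 - 1184895*I*√631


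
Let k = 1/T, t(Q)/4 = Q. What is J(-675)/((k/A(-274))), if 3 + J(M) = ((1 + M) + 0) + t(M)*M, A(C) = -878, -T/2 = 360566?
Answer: 1153494330272408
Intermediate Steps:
T = -721132 (T = -2*360566 = -721132)
t(Q) = 4*Q
J(M) = -2 + M + 4*M**2 (J(M) = -3 + (((1 + M) + 0) + (4*M)*M) = -3 + ((1 + M) + 4*M**2) = -3 + (1 + M + 4*M**2) = -2 + M + 4*M**2)
k = -1/721132 (k = 1/(-721132) = -1/721132 ≈ -1.3867e-6)
J(-675)/((k/A(-274))) = (-2 - 675 + 4*(-675)**2)/((-1/721132/(-878))) = (-2 - 675 + 4*455625)/((-1/721132*(-1/878))) = (-2 - 675 + 1822500)/(1/633153896) = 1821823*633153896 = 1153494330272408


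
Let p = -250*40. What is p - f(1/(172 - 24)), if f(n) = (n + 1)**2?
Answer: -219062201/21904 ≈ -10001.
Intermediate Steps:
f(n) = (1 + n)**2
p = -10000
p - f(1/(172 - 24)) = -10000 - (1 + 1/(172 - 24))**2 = -10000 - (1 + 1/148)**2 = -10000 - (149/148)**2 = -10000 - 1*22201/21904 = -10000 - 22201/21904 = -219062201/21904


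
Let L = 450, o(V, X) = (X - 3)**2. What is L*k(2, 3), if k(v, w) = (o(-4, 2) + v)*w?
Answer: 4050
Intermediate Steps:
o(V, X) = (-3 + X)**2
k(v, w) = w*(1 + v) (k(v, w) = ((-3 + 2)**2 + v)*w = ((-1)**2 + v)*w = (1 + v)*w = w*(1 + v))
L*k(2, 3) = 450*(3*(1 + 2)) = 450*(3*3) = 450*9 = 4050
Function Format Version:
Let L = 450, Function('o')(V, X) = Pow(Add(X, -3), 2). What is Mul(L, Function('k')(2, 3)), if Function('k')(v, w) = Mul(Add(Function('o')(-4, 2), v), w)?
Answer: 4050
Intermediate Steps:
Function('o')(V, X) = Pow(Add(-3, X), 2)
Function('k')(v, w) = Mul(w, Add(1, v)) (Function('k')(v, w) = Mul(Add(Pow(Add(-3, 2), 2), v), w) = Mul(Add(Pow(-1, 2), v), w) = Mul(Add(1, v), w) = Mul(w, Add(1, v)))
Mul(L, Function('k')(2, 3)) = Mul(450, Mul(3, Add(1, 2))) = Mul(450, Mul(3, 3)) = Mul(450, 9) = 4050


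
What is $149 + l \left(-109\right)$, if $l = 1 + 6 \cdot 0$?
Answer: $40$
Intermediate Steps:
$l = 1$ ($l = 1 + 0 = 1$)
$149 + l \left(-109\right) = 149 + 1 \left(-109\right) = 149 - 109 = 40$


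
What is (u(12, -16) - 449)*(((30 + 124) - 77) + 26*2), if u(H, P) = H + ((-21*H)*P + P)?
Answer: 461691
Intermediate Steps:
u(H, P) = H + P - 21*H*P (u(H, P) = H + (-21*H*P + P) = H + (P - 21*H*P) = H + P - 21*H*P)
(u(12, -16) - 449)*(((30 + 124) - 77) + 26*2) = ((12 - 16 - 21*12*(-16)) - 449)*(((30 + 124) - 77) + 26*2) = ((12 - 16 + 4032) - 449)*((154 - 77) + 52) = (4028 - 449)*(77 + 52) = 3579*129 = 461691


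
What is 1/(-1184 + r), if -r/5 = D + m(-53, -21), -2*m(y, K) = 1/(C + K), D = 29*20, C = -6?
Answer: -54/220541 ≈ -0.00024485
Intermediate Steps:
D = 580
m(y, K) = -1/(2*(-6 + K))
r = -156605/54 (r = -5*(580 - 1/(-12 + 2*(-21))) = -5*(580 - 1/(-12 - 42)) = -5*(580 - 1/(-54)) = -5*(580 - 1*(-1/54)) = -5*(580 + 1/54) = -5*31321/54 = -156605/54 ≈ -2900.1)
1/(-1184 + r) = 1/(-1184 - 156605/54) = 1/(-220541/54) = -54/220541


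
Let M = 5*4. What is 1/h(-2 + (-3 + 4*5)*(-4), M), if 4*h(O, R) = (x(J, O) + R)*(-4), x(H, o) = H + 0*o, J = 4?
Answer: -1/24 ≈ -0.041667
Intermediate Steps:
M = 20
x(H, o) = H (x(H, o) = H + 0 = H)
h(O, R) = -4 - R (h(O, R) = ((4 + R)*(-4))/4 = (-16 - 4*R)/4 = -4 - R)
1/h(-2 + (-3 + 4*5)*(-4), M) = 1/(-4 - 1*20) = 1/(-4 - 20) = 1/(-24) = -1/24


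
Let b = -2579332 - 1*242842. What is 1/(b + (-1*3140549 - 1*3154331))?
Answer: -1/9117054 ≈ -1.0968e-7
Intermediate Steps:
b = -2822174 (b = -2579332 - 242842 = -2822174)
1/(b + (-1*3140549 - 1*3154331)) = 1/(-2822174 + (-1*3140549 - 1*3154331)) = 1/(-2822174 + (-3140549 - 3154331)) = 1/(-2822174 - 6294880) = 1/(-9117054) = -1/9117054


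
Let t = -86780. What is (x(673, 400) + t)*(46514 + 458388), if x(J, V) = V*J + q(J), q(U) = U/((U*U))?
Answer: 61986142476222/673 ≈ 9.2104e+10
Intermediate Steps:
q(U) = 1/U (q(U) = U/(U²) = U/U² = 1/U)
x(J, V) = 1/J + J*V (x(J, V) = V*J + 1/J = J*V + 1/J = 1/J + J*V)
(x(673, 400) + t)*(46514 + 458388) = ((1/673 + 673*400) - 86780)*(46514 + 458388) = ((1/673 + 269200) - 86780)*504902 = (181171601/673 - 86780)*504902 = (122768661/673)*504902 = 61986142476222/673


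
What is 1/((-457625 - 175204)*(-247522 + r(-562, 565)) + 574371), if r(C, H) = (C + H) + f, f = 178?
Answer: 1/156525132060 ≈ 6.3888e-12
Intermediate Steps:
r(C, H) = 178 + C + H (r(C, H) = (C + H) + 178 = 178 + C + H)
1/((-457625 - 175204)*(-247522 + r(-562, 565)) + 574371) = 1/((-457625 - 175204)*(-247522 + (178 - 562 + 565)) + 574371) = 1/(-632829*(-247522 + 181) + 574371) = 1/(-632829*(-247341) + 574371) = 1/(156524557689 + 574371) = 1/156525132060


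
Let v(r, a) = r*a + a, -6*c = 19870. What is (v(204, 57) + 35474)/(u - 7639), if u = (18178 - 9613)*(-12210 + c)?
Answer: -47159/132950714 ≈ -0.00035471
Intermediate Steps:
c = -9935/3 (c = -1/6*19870 = -9935/3 ≈ -3311.7)
v(r, a) = a + a*r (v(r, a) = a*r + a = a + a*r)
u = -132943075 (u = (18178 - 9613)*(-12210 - 9935/3) = 8565*(-46565/3) = -132943075)
(v(204, 57) + 35474)/(u - 7639) = (57*(1 + 204) + 35474)/(-132943075 - 7639) = (57*205 + 35474)/(-132950714) = (11685 + 35474)*(-1/132950714) = 47159*(-1/132950714) = -47159/132950714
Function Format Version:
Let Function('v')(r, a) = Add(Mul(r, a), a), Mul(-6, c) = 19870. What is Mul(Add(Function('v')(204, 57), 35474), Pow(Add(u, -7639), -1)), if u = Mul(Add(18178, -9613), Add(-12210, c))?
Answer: Rational(-47159, 132950714) ≈ -0.00035471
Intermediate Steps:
c = Rational(-9935, 3) (c = Mul(Rational(-1, 6), 19870) = Rational(-9935, 3) ≈ -3311.7)
Function('v')(r, a) = Add(a, Mul(a, r)) (Function('v')(r, a) = Add(Mul(a, r), a) = Add(a, Mul(a, r)))
u = -132943075 (u = Mul(Add(18178, -9613), Add(-12210, Rational(-9935, 3))) = Mul(8565, Rational(-46565, 3)) = -132943075)
Mul(Add(Function('v')(204, 57), 35474), Pow(Add(u, -7639), -1)) = Mul(Add(Mul(57, Add(1, 204)), 35474), Pow(Add(-132943075, -7639), -1)) = Mul(Add(Mul(57, 205), 35474), Pow(-132950714, -1)) = Mul(Add(11685, 35474), Rational(-1, 132950714)) = Mul(47159, Rational(-1, 132950714)) = Rational(-47159, 132950714)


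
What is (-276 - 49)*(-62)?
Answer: 20150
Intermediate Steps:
(-276 - 49)*(-62) = -325*(-62) = 20150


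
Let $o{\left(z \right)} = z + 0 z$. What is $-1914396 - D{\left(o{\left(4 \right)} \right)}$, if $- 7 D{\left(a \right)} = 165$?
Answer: $- \frac{13400607}{7} \approx -1.9144 \cdot 10^{6}$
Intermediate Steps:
$o{\left(z \right)} = z$ ($o{\left(z \right)} = z + 0 = z$)
$D{\left(a \right)} = - \frac{165}{7}$ ($D{\left(a \right)} = \left(- \frac{1}{7}\right) 165 = - \frac{165}{7}$)
$-1914396 - D{\left(o{\left(4 \right)} \right)} = -1914396 - - \frac{165}{7} = -1914396 + \frac{165}{7} = - \frac{13400607}{7}$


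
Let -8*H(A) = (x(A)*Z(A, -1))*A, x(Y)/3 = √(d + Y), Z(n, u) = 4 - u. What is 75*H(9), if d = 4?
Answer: -10125*√13/8 ≈ -4563.3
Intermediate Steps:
x(Y) = 3*√(4 + Y)
H(A) = -15*A*√(4 + A)/8 (H(A) = -(3*√(4 + A))*(4 - 1*(-1))*A/8 = -(3*√(4 + A))*(4 + 1)*A/8 = -(3*√(4 + A))*5*A/8 = -15*√(4 + A)*A/8 = -15*A*√(4 + A)/8)
75*H(9) = 75*(-15/8*9*√(4 + 9)) = 75*(-15/8*9*√13) = 75*(-135*√13/8) = -10125*√13/8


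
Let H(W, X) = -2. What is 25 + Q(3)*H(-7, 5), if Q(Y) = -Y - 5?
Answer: 41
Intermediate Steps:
Q(Y) = -5 - Y
25 + Q(3)*H(-7, 5) = 25 + (-5 - 1*3)*(-2) = 25 + (-5 - 3)*(-2) = 25 - 8*(-2) = 25 + 16 = 41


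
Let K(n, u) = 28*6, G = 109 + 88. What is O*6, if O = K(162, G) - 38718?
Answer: -231300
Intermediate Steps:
G = 197
K(n, u) = 168
O = -38550 (O = 168 - 38718 = -38550)
O*6 = -38550*6 = -231300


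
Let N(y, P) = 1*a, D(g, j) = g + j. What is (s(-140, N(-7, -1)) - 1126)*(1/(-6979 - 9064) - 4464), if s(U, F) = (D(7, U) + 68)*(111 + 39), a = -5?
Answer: 778895104828/16043 ≈ 4.8550e+7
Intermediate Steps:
N(y, P) = -5 (N(y, P) = 1*(-5) = -5)
s(U, F) = 11250 + 150*U (s(U, F) = ((7 + U) + 68)*(111 + 39) = (75 + U)*150 = 11250 + 150*U)
(s(-140, N(-7, -1)) - 1126)*(1/(-6979 - 9064) - 4464) = ((11250 + 150*(-140)) - 1126)*(1/(-6979 - 9064) - 4464) = ((11250 - 21000) - 1126)*(1/(-16043) - 4464) = (-9750 - 1126)*(-1/16043 - 4464) = -10876*(-71615953/16043) = 778895104828/16043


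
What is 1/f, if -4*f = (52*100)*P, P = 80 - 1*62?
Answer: -1/23400 ≈ -4.2735e-5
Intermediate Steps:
P = 18 (P = 80 - 62 = 18)
f = -23400 (f = -52*100*18/4 = -1300*18 = -1/4*93600 = -23400)
1/f = 1/(-23400) = -1/23400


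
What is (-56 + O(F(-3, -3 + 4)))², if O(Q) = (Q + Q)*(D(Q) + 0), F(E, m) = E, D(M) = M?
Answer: 1444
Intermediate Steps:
O(Q) = 2*Q² (O(Q) = (Q + Q)*(Q + 0) = (2*Q)*Q = 2*Q²)
(-56 + O(F(-3, -3 + 4)))² = (-56 + 2*(-3)²)² = (-56 + 2*9)² = (-56 + 18)² = (-38)² = 1444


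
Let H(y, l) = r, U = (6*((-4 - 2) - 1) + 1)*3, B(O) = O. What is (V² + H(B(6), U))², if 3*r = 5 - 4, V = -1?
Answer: 16/9 ≈ 1.7778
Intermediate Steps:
r = ⅓ (r = (5 - 4)/3 = (⅓)*1 = ⅓ ≈ 0.33333)
U = -123 (U = (6*(-6 - 1) + 1)*3 = (6*(-7) + 1)*3 = (-42 + 1)*3 = -41*3 = -123)
H(y, l) = ⅓
(V² + H(B(6), U))² = ((-1)² + ⅓)² = (1 + ⅓)² = (4/3)² = 16/9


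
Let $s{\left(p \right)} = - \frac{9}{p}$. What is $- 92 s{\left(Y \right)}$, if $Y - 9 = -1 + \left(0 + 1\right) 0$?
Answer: $\frac{207}{2} \approx 103.5$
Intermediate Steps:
$Y = 8$ ($Y = 9 - \left(1 - \left(0 + 1\right) 0\right) = 9 + \left(-1 + 1 \cdot 0\right) = 9 + \left(-1 + 0\right) = 9 - 1 = 8$)
$- 92 s{\left(Y \right)} = - 92 \left(- \frac{9}{8}\right) = - 92 \left(\left(-9\right) \frac{1}{8}\right) = \left(-92\right) \left(- \frac{9}{8}\right) = \frac{207}{2}$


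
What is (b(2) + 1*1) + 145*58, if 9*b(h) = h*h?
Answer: 75703/9 ≈ 8411.4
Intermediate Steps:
b(h) = h**2/9 (b(h) = (h*h)/9 = h**2/9)
(b(2) + 1*1) + 145*58 = ((1/9)*2**2 + 1*1) + 145*58 = ((1/9)*4 + 1) + 8410 = (4/9 + 1) + 8410 = 13/9 + 8410 = 75703/9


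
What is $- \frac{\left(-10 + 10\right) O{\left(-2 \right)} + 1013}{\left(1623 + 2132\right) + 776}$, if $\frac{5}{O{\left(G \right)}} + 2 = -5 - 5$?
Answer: $- \frac{1013}{4531} \approx -0.22357$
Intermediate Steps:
$O{\left(G \right)} = - \frac{5}{12}$ ($O{\left(G \right)} = \frac{5}{-2 - 10} = \frac{5}{-12} = 5 \left(- \frac{1}{12}\right) = - \frac{5}{12}$)
$- \frac{\left(-10 + 10\right) O{\left(-2 \right)} + 1013}{\left(1623 + 2132\right) + 776} = - \frac{\left(-10 + 10\right) \left(- \frac{5}{12}\right) + 1013}{\left(1623 + 2132\right) + 776} = - \frac{0 \left(- \frac{5}{12}\right) + 1013}{3755 + 776} = - \frac{0 + 1013}{4531} = - \frac{1013}{4531}$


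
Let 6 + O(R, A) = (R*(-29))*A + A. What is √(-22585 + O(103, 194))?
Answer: 75*I*√107 ≈ 775.81*I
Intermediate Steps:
O(R, A) = -6 + A - 29*A*R (O(R, A) = -6 + ((R*(-29))*A + A) = -6 + ((-29*R)*A + A) = -6 + (-29*A*R + A) = -6 + (A - 29*A*R) = -6 + A - 29*A*R)
√(-22585 + O(103, 194)) = √(-22585 + (-6 + 194 - 29*194*103)) = √(-22585 + (-6 + 194 - 579478)) = √(-22585 - 579290) = √(-601875) = 75*I*√107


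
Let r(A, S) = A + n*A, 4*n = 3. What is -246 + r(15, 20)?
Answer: -879/4 ≈ -219.75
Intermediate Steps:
n = 3/4 (n = (1/4)*3 = 3/4 ≈ 0.75000)
r(A, S) = 7*A/4 (r(A, S) = A + 3*A/4 = 7*A/4)
-246 + r(15, 20) = -246 + (7/4)*15 = -246 + 105/4 = -879/4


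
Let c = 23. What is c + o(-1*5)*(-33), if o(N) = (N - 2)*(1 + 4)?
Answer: 1178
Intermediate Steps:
o(N) = -10 + 5*N (o(N) = (-2 + N)*5 = -10 + 5*N)
c + o(-1*5)*(-33) = 23 + (-10 + 5*(-1*5))*(-33) = 23 + (-10 + 5*(-5))*(-33) = 23 + (-10 - 25)*(-33) = 23 - 35*(-33) = 23 + 1155 = 1178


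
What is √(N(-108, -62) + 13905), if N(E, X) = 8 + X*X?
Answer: 3*√1973 ≈ 133.26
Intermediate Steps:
N(E, X) = 8 + X²
√(N(-108, -62) + 13905) = √((8 + (-62)²) + 13905) = √((8 + 3844) + 13905) = √(3852 + 13905) = √17757 = 3*√1973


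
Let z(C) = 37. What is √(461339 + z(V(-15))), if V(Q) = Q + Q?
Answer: 72*√89 ≈ 679.25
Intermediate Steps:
V(Q) = 2*Q
√(461339 + z(V(-15))) = √(461339 + 37) = √461376 = 72*√89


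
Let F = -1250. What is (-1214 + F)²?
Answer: 6071296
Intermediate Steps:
(-1214 + F)² = (-1214 - 1250)² = (-2464)² = 6071296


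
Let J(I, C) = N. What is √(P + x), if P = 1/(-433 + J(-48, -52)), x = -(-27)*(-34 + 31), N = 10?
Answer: 2*I*√402602/141 ≈ 9.0001*I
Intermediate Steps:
J(I, C) = 10
x = -81 (x = -(-27)*(-3) = -1*81 = -81)
P = -1/423 (P = 1/(-433 + 10) = 1/(-423) = -1/423 ≈ -0.0023641)
√(P + x) = √(-1/423 - 81) = √(-34264/423) = 2*I*√402602/141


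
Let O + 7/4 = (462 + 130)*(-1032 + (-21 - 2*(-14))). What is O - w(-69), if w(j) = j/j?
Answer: -2427211/4 ≈ -6.0680e+5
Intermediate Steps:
w(j) = 1
O = -2427207/4 (O = -7/4 + (462 + 130)*(-1032 + (-21 - 2*(-14))) = -7/4 + 592*(-1032 + (-21 + 28)) = -7/4 + 592*(-1032 + 7) = -7/4 + 592*(-1025) = -7/4 - 606800 = -2427207/4 ≈ -6.0680e+5)
O - w(-69) = -2427207/4 - 1*1 = -2427207/4 - 1 = -2427211/4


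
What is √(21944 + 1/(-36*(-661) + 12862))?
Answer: √29488543942674/36658 ≈ 148.14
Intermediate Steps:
√(21944 + 1/(-36*(-661) + 12862)) = √(21944 + 1/(23796 + 12862)) = √(21944 + 1/36658) = √(804423153/36658) = √29488543942674/36658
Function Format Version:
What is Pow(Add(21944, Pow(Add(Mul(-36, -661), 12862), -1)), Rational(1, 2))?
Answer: Mul(Rational(1, 36658), Pow(29488543942674, Rational(1, 2))) ≈ 148.14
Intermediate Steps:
Pow(Add(21944, Pow(Add(Mul(-36, -661), 12862), -1)), Rational(1, 2)) = Pow(Add(21944, Pow(Add(23796, 12862), -1)), Rational(1, 2)) = Pow(Add(21944, Pow(36658, -1)), Rational(1, 2)) = Pow(Add(21944, Rational(1, 36658)), Rational(1, 2)) = Pow(Rational(804423153, 36658), Rational(1, 2)) = Mul(Rational(1, 36658), Pow(29488543942674, Rational(1, 2)))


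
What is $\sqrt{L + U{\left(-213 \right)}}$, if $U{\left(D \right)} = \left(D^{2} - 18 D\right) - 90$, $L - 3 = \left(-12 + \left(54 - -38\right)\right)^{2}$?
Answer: $2 \sqrt{13879} \approx 235.62$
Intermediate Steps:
$L = 6403$ ($L = 3 + \left(-12 + \left(54 - -38\right)\right)^{2} = 3 + \left(-12 + \left(54 + 38\right)\right)^{2} = 3 + \left(-12 + 92\right)^{2} = 3 + 80^{2} = 3 + 6400 = 6403$)
$U{\left(D \right)} = -90 + D^{2} - 18 D$
$\sqrt{L + U{\left(-213 \right)}} = \sqrt{6403 - \left(-3744 - 45369\right)} = \sqrt{6403 + \left(-90 + 45369 + 3834\right)} = \sqrt{6403 + 49113} = \sqrt{55516} = 2 \sqrt{13879}$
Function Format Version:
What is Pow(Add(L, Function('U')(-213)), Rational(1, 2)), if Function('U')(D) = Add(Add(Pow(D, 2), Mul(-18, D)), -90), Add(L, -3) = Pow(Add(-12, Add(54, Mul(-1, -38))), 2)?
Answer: Mul(2, Pow(13879, Rational(1, 2))) ≈ 235.62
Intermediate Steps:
L = 6403 (L = Add(3, Pow(Add(-12, Add(54, Mul(-1, -38))), 2)) = Add(3, Pow(Add(-12, Add(54, 38)), 2)) = Add(3, Pow(Add(-12, 92), 2)) = Add(3, Pow(80, 2)) = Add(3, 6400) = 6403)
Function('U')(D) = Add(-90, Pow(D, 2), Mul(-18, D))
Pow(Add(L, Function('U')(-213)), Rational(1, 2)) = Pow(Add(6403, Add(-90, Pow(-213, 2), Mul(-18, -213))), Rational(1, 2)) = Pow(Add(6403, Add(-90, 45369, 3834)), Rational(1, 2)) = Pow(Add(6403, 49113), Rational(1, 2)) = Pow(55516, Rational(1, 2)) = Mul(2, Pow(13879, Rational(1, 2)))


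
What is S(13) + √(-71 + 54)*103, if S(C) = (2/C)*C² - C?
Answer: 13 + 103*I*√17 ≈ 13.0 + 424.68*I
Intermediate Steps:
S(C) = C (S(C) = 2*C - C = C)
S(13) + √(-71 + 54)*103 = 13 + √(-71 + 54)*103 = 13 + √(-17)*103 = 13 + (I*√17)*103 = 13 + 103*I*√17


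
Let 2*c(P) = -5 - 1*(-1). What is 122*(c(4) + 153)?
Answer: 18422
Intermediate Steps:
c(P) = -2 (c(P) = (-5 - 1*(-1))/2 = (-5 + 1)/2 = (½)*(-4) = -2)
122*(c(4) + 153) = 122*(-2 + 153) = 122*151 = 18422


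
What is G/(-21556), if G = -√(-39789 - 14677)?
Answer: I*√54466/21556 ≈ 0.010827*I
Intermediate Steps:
G = -I*√54466 (G = -√(-54466) = -I*√54466 ≈ -233.38*I)
G/(-21556) = -I*√54466/(-21556) = -I*√54466*(-1/21556) = I*√54466/21556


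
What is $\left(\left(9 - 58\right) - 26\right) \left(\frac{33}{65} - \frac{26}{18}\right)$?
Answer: $\frac{2740}{39} \approx 70.256$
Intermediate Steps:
$\left(\left(9 - 58\right) - 26\right) \left(\frac{33}{65} - \frac{26}{18}\right) = \left(-49 - 26\right) \left(33 \cdot \frac{1}{65} - \frac{13}{9}\right) = - 75 \left(\frac{33}{65} - \frac{13}{9}\right) = \left(-75\right) \left(- \frac{548}{585}\right) = \frac{2740}{39}$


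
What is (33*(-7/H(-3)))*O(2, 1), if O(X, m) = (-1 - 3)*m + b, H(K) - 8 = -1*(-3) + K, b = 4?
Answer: 0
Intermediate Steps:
H(K) = 11 + K (H(K) = 8 + (-1*(-3) + K) = 8 + (3 + K) = 11 + K)
O(X, m) = 4 - 4*m (O(X, m) = (-1 - 3)*m + 4 = -4*m + 4 = 4 - 4*m)
(33*(-7/H(-3)))*O(2, 1) = (33*(-7/(11 - 3)))*(4 - 4*1) = (33*(-7/8))*(4 - 4) = (33*(-7*⅛))*0 = (33*(-7/8))*0 = -231/8*0 = 0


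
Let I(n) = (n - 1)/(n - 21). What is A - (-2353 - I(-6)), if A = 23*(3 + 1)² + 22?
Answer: 74068/27 ≈ 2743.3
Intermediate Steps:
I(n) = (-1 + n)/(-21 + n)
A = 390 (A = 23*4² + 22 = 23*16 + 22 = 368 + 22 = 390)
A - (-2353 - I(-6)) = 390 - (-2353 - (-1 - 6)/(-21 - 6)) = 390 - (-2353 - (-7)/(-27)) = 390 - (-2353 - (-1)*(-7)/27) = 390 - (-2353 - 1*7/27) = 390 - (-2353 - 7/27) = 390 - 1*(-63538/27) = 390 + 63538/27 = 74068/27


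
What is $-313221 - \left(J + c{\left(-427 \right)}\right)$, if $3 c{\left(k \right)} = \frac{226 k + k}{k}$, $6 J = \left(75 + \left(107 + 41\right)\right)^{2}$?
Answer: $- \frac{1929509}{6} \approx -3.2159 \cdot 10^{5}$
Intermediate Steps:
$J = \frac{49729}{6}$ ($J = \frac{\left(75 + \left(107 + 41\right)\right)^{2}}{6} = \frac{\left(75 + 148\right)^{2}}{6} = \frac{223^{2}}{6} = \frac{1}{6} \cdot 49729 = \frac{49729}{6} \approx 8288.2$)
$c{\left(k \right)} = \frac{227}{3}$ ($c{\left(k \right)} = \frac{\left(226 k + k\right) \frac{1}{k}}{3} = \frac{227 k \frac{1}{k}}{3} = \frac{1}{3} \cdot 227 = \frac{227}{3}$)
$-313221 - \left(J + c{\left(-427 \right)}\right) = -313221 - \left(\frac{49729}{6} + \frac{227}{3}\right) = -313221 - \frac{50183}{6} = - \frac{1929509}{6}$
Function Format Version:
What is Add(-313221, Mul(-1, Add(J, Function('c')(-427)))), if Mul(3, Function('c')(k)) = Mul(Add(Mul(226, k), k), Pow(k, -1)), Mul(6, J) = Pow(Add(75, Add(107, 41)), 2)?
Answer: Rational(-1929509, 6) ≈ -3.2159e+5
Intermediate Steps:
J = Rational(49729, 6) (J = Mul(Rational(1, 6), Pow(Add(75, Add(107, 41)), 2)) = Mul(Rational(1, 6), Pow(Add(75, 148), 2)) = Mul(Rational(1, 6), Pow(223, 2)) = Mul(Rational(1, 6), 49729) = Rational(49729, 6) ≈ 8288.2)
Function('c')(k) = Rational(227, 3) (Function('c')(k) = Mul(Rational(1, 3), Mul(Add(Mul(226, k), k), Pow(k, -1))) = Mul(Rational(1, 3), Mul(Mul(227, k), Pow(k, -1))) = Mul(Rational(1, 3), 227) = Rational(227, 3))
Add(-313221, Mul(-1, Add(J, Function('c')(-427)))) = Add(-313221, Mul(-1, Add(Rational(49729, 6), Rational(227, 3)))) = Add(-313221, Mul(-1, Rational(50183, 6))) = Add(-313221, Rational(-50183, 6)) = Rational(-1929509, 6)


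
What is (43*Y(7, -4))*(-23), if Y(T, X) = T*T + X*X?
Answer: -64285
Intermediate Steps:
Y(T, X) = T**2 + X**2
(43*Y(7, -4))*(-23) = (43*(7**2 + (-4)**2))*(-23) = (43*(49 + 16))*(-23) = (43*65)*(-23) = 2795*(-23) = -64285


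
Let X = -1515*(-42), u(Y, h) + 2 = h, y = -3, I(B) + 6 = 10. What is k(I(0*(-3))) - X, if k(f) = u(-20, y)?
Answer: -63635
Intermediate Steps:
I(B) = 4 (I(B) = -6 + 10 = 4)
u(Y, h) = -2 + h
X = 63630
k(f) = -5 (k(f) = -2 - 3 = -5)
k(I(0*(-3))) - X = -5 - 1*63630 = -5 - 63630 = -63635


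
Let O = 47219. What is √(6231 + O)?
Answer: 5*√2138 ≈ 231.19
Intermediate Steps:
√(6231 + O) = √(6231 + 47219) = √53450 = 5*√2138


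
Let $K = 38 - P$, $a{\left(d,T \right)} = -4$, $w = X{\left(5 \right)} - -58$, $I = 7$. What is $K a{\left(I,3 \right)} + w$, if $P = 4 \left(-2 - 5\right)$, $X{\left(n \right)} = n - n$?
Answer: $-206$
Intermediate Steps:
$X{\left(n \right)} = 0$
$P = -28$ ($P = 4 \left(-7\right) = -28$)
$w = 58$ ($w = 0 - -58 = 0 + 58 = 58$)
$K = 66$ ($K = 38 - -28 = 38 + 28 = 66$)
$K a{\left(I,3 \right)} + w = 66 \left(-4\right) + 58 = -264 + 58 = -206$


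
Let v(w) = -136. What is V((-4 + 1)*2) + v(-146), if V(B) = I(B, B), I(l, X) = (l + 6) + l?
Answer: -142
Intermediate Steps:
I(l, X) = 6 + 2*l (I(l, X) = (6 + l) + l = 6 + 2*l)
V(B) = 6 + 2*B
V((-4 + 1)*2) + v(-146) = (6 + 2*((-4 + 1)*2)) - 136 = (6 + 2*(-3*2)) - 136 = (6 + 2*(-6)) - 136 = (6 - 12) - 136 = -6 - 136 = -142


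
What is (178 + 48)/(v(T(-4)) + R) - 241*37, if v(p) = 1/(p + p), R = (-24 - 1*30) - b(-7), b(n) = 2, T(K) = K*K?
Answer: -15977579/1791 ≈ -8921.0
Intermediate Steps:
T(K) = K²
R = -56 (R = (-24 - 1*30) - 1*2 = (-24 - 30) - 2 = -54 - 2 = -56)
v(p) = 1/(2*p)
(178 + 48)/(v(T(-4)) + R) - 241*37 = (178 + 48)/(1/(2*((-4)²)) - 56) - 241*37 = 226/((½)/16 - 56) - 8917 = 226/((½)*(1/16) - 56) - 8917 = 226/(1/32 - 56) - 8917 = 226/(-1791/32) - 8917 = 226*(-32/1791) - 8917 = -7232/1791 - 8917 = -15977579/1791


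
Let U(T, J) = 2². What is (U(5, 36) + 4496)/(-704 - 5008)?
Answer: -375/476 ≈ -0.78782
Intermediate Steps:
U(T, J) = 4
(U(5, 36) + 4496)/(-704 - 5008) = (4 + 4496)/(-704 - 5008) = 4500/(-5712) = 4500*(-1/5712) = -375/476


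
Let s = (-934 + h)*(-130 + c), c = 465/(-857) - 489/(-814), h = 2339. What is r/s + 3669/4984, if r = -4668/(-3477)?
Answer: 541573514577826943/735685298397920360 ≈ 0.73615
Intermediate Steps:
r = 1556/1159 (r = -4668*(-1/3477) = 1556/1159 ≈ 1.3425)
c = 40563/697598 (c = 465*(-1/857) - 489*(-1/814) = -465/857 + 489/814 = 40563/697598 ≈ 0.058147)
s = -127359283685/697598 (s = (-934 + 2339)*(-130 + 40563/697598) = 1405*(-90647177/697598) = -127359283685/697598 ≈ -1.8257e+5)
r/s + 3669/4984 = 1556/(1159*(-127359283685/697598)) + 3669/4984 = (1556/1159)*(-697598/127359283685) + 3669*(1/4984) = -1085462488/147609409790915 + 3669/4984 = 541573514577826943/735685298397920360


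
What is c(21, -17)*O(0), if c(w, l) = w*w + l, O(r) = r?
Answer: 0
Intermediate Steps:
c(w, l) = l + w**2 (c(w, l) = w**2 + l = l + w**2)
c(21, -17)*O(0) = (-17 + 21**2)*0 = (-17 + 441)*0 = 424*0 = 0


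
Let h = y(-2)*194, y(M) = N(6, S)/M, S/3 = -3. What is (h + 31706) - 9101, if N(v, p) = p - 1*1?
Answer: 23575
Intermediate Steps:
S = -9 (S = 3*(-3) = -9)
N(v, p) = -1 + p (N(v, p) = p - 1 = -1 + p)
y(M) = -10/M (y(M) = (-1 - 9)/M = -10/M)
h = 970 (h = -10/(-2)*194 = -10*(-½)*194 = 5*194 = 970)
(h + 31706) - 9101 = (970 + 31706) - 9101 = 32676 - 9101 = 23575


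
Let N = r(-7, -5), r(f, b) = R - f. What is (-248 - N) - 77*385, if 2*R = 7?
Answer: -59807/2 ≈ -29904.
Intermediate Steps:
R = 7/2 (R = (½)*7 = 7/2 ≈ 3.5000)
r(f, b) = 7/2 - f
N = 21/2 (N = 7/2 - 1*(-7) = 7/2 + 7 = 21/2 ≈ 10.500)
(-248 - N) - 77*385 = (-248 - 1*21/2) - 77*385 = (-248 - 21/2) - 29645 = -517/2 - 29645 = -59807/2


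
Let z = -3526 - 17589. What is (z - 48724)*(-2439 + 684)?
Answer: 122567445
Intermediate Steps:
z = -21115
(z - 48724)*(-2439 + 684) = (-21115 - 48724)*(-2439 + 684) = -69839*(-1755) = 122567445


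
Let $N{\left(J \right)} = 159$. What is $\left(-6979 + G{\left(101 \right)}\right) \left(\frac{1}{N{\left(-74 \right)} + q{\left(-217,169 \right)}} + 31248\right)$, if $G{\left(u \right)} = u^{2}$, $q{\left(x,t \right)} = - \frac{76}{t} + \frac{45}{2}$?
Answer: $\frac{6161178310956}{61195} \approx 1.0068 \cdot 10^{8}$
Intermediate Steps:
$q{\left(x,t \right)} = \frac{45}{2} - \frac{76}{t}$ ($q{\left(x,t \right)} = - \frac{76}{t} + 45 \cdot \frac{1}{2} = - \frac{76}{t} + \frac{45}{2} = \frac{45}{2} - \frac{76}{t}$)
$\left(-6979 + G{\left(101 \right)}\right) \left(\frac{1}{N{\left(-74 \right)} + q{\left(-217,169 \right)}} + 31248\right) = \left(-6979 + 101^{2}\right) \left(\frac{1}{159 + \left(\frac{45}{2} - \frac{76}{169}\right)} + 31248\right) = \left(-6979 + 10201\right) \left(\frac{1}{159 + \left(\frac{45}{2} - \frac{76}{169}\right)} + 31248\right) = 3222 \left(\frac{1}{159 + \left(\frac{45}{2} - \frac{76}{169}\right)} + 31248\right) = 3222 \left(\frac{1}{159 + \frac{7453}{338}} + 31248\right) = 3222 \left(\frac{1}{\frac{61195}{338}} + 31248\right) = 3222 \left(\frac{338}{61195} + 31248\right) = 3222 \cdot \frac{1912221698}{61195} = \frac{6161178310956}{61195}$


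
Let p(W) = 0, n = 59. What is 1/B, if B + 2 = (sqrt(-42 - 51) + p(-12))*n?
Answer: -2/323737 - 59*I*sqrt(93)/323737 ≈ -6.1779e-6 - 0.0017575*I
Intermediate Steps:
B = -2 + 59*I*sqrt(93) (B = -2 + (sqrt(-42 - 51) + 0)*59 = -2 + (sqrt(-93) + 0)*59 = -2 + (I*sqrt(93) + 0)*59 = -2 + (I*sqrt(93))*59 = -2 + 59*I*sqrt(93) ≈ -2.0 + 568.98*I)
1/B = 1/(-2 + 59*I*sqrt(93))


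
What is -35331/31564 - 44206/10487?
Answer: -1765834381/331011668 ≈ -5.3347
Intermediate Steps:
-35331/31564 - 44206/10487 = -1765834381/331011668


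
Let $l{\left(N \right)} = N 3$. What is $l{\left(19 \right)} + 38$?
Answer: $95$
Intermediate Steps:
$l{\left(N \right)} = 3 N$
$l{\left(19 \right)} + 38 = 3 \cdot 19 + 38 = 57 + 38 = 95$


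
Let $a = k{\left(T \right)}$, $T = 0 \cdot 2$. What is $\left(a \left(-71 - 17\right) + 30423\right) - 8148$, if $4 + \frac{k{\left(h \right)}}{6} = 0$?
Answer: $24387$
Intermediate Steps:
$T = 0$
$k{\left(h \right)} = -24$ ($k{\left(h \right)} = -24 + 6 \cdot 0 = -24 + 0 = -24$)
$a = -24$
$\left(a \left(-71 - 17\right) + 30423\right) - 8148 = \left(- 24 \left(-71 - 17\right) + 30423\right) - 8148 = \left(\left(-24\right) \left(-88\right) + 30423\right) - 8148 = \left(2112 + 30423\right) - 8148 = 32535 - 8148 = 24387$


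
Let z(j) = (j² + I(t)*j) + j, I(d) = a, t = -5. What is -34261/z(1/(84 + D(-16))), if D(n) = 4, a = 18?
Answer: -265317184/1673 ≈ -1.5859e+5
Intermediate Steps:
I(d) = 18
z(j) = j² + 19*j (z(j) = (j² + 18*j) + j = j² + 19*j)
-34261/z(1/(84 + D(-16))) = -34261*(84 + 4)/(19 + 1/(84 + 4)) = -34261*88/(19 + 1/88) = -34261/((1/88)*(1673/88)) = -34261/1673/7744 = -34261*7744/1673 = -265317184/1673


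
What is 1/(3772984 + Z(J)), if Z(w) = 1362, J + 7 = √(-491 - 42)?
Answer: 1/3774346 ≈ 2.6495e-7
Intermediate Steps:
J = -7 + I*√533 (J = -7 + √(-491 - 42) = -7 + √(-533) = -7 + I*√533 ≈ -7.0 + 23.087*I)
1/(3772984 + Z(J)) = 1/(3772984 + 1362) = 1/3774346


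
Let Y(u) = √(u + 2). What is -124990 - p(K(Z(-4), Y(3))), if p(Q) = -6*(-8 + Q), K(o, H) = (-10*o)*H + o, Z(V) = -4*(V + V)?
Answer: -124846 - 1920*√5 ≈ -1.2914e+5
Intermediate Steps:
Z(V) = -8*V
Y(u) = √(2 + u)
K(o, H) = o - 10*H*o (K(o, H) = -10*H*o + o = o - 10*H*o)
p(Q) = 48 - 6*Q
-124990 - p(K(Z(-4), Y(3))) = -124990 - (48 - 6*(-8*(-4))*(1 - 10*√(2 + 3))) = -124990 - (48 - 192*(1 - 10*√5)) = -124990 - (48 - 6*(32 - 320*√5)) = -124990 - (48 + (-192 + 1920*√5)) = -124990 - (-144 + 1920*√5) = -124990 + (144 - 1920*√5) = -124846 - 1920*√5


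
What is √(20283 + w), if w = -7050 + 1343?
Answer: 4*√911 ≈ 120.73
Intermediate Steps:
w = -5707
√(20283 + w) = √(20283 - 5707) = √14576 = 4*√911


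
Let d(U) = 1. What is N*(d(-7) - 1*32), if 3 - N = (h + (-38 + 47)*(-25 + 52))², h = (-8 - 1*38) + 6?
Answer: 1277386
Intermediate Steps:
h = -40 (h = (-8 - 38) + 6 = -46 + 6 = -40)
N = -41206 (N = 3 - (-40 + (-38 + 47)*(-25 + 52))² = 3 - (-40 + 9*27)² = 3 - (-40 + 243)² = 3 - 1*203² = 3 - 1*41209 = 3 - 41209 = -41206)
N*(d(-7) - 1*32) = -41206*(1 - 1*32) = -41206*(1 - 32) = -41206*(-31) = 1277386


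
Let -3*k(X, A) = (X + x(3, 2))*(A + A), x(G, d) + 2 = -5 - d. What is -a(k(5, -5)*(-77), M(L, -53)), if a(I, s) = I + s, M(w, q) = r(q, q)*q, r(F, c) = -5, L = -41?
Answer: -3875/3 ≈ -1291.7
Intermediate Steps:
x(G, d) = -7 - d (x(G, d) = -2 + (-5 - d) = -7 - d)
k(X, A) = -2*A*(-9 + X)/3 (k(X, A) = -(X + (-7 - 1*2))*(A + A)/3 = -(X + (-7 - 2))*2*A/3 = -(X - 9)*2*A/3 = -(-9 + X)*2*A/3 = -2*A*(-9 + X)/3)
M(w, q) = -5*q
-a(k(5, -5)*(-77), M(L, -53)) = -(((⅔)*(-5)*(9 - 1*5))*(-77) - 5*(-53)) = -(((⅔)*(-5)*(9 - 5))*(-77) + 265) = -(((⅔)*(-5)*4)*(-77) + 265) = -(-40/3*(-77) + 265) = -(3080/3 + 265) = -1*3875/3 = -3875/3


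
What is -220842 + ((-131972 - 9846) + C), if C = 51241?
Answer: -311419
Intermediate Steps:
-220842 + ((-131972 - 9846) + C) = -220842 + ((-131972 - 9846) + 51241) = -220842 + (-141818 + 51241) = -220842 - 90577 = -311419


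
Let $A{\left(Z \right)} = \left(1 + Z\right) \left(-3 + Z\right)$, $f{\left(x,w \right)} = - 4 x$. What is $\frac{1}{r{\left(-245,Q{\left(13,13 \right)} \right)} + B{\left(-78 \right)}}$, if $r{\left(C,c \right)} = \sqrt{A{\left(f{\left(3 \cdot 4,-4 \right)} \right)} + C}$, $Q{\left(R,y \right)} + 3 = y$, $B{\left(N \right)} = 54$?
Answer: $\frac{27}{382} - \frac{\sqrt{538}}{382} \approx 0.0099612$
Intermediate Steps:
$Q{\left(R,y \right)} = -3 + y$
$r{\left(C,c \right)} = \sqrt{2397 + C}$ ($r{\left(C,c \right)} = \sqrt{\left(-3 + \left(- 4 \cdot 3 \cdot 4\right)^{2} - 2 \left(- 4 \cdot 3 \cdot 4\right)\right) + C} = \sqrt{\left(-3 + \left(\left(-4\right) 12\right)^{2} - 2 \left(\left(-4\right) 12\right)\right) + C} = \sqrt{\left(-3 + \left(-48\right)^{2} - -96\right) + C} = \sqrt{\left(-3 + 2304 + 96\right) + C} = \sqrt{2397 + C}$)
$\frac{1}{r{\left(-245,Q{\left(13,13 \right)} \right)} + B{\left(-78 \right)}} = \frac{1}{\sqrt{2397 - 245} + 54} = \frac{1}{\sqrt{2152} + 54} = \frac{1}{2 \sqrt{538} + 54} = \frac{1}{54 + 2 \sqrt{538}}$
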